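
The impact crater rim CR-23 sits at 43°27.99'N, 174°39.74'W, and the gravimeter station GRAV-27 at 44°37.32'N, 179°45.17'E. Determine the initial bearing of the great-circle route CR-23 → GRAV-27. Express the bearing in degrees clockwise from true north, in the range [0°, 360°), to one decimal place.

CR-23: φ = +43.46650°, λ = -174.66233°
GRAV-27: φ = +44.62200°, λ = +179.75283°
Δλ = -5.5848°
y = sin Δλ · cos φ₂ = -0.069268
x = cos φ₁ sin φ₂ − sin φ₁ cos φ₂ cos Δλ = 0.022490
θ = atan2(y, x) = -72.0122° → 287.9878° (mod 360°)

288.0°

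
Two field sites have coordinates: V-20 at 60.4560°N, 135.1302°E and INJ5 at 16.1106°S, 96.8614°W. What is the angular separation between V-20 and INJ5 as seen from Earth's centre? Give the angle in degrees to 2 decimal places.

Δφ = -76.5666°,  Δλ = 128.0084°
a = sin²(Δφ/2) + cos φ₁ cos φ₂ sin²(Δλ/2) = 0.766561
c = 2·arcsin(√a) = 2.133083 rad = 122.2167°

122.22°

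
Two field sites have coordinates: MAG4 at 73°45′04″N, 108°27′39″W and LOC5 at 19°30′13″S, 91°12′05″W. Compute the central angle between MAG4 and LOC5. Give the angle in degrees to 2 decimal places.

MAG4: φ = +73.75111°, λ = -108.46083°
LOC5: φ = -19.50361°, λ = -91.20139°
Δφ = -93.2547°,  Δλ = 17.2594°
a = sin²(Δφ/2) + cos φ₁ cos φ₂ sin²(Δλ/2) = 0.534326
c = 2·arcsin(√a) = 1.639502 rad = 93.9365°

93.94°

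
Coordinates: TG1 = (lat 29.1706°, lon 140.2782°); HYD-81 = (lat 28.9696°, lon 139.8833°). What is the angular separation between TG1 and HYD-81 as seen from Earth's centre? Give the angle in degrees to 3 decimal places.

0.399°

Δφ = -0.2010°,  Δλ = -0.3949°
a = sin²(Δφ/2) + cos φ₁ cos φ₂ sin²(Δλ/2) = 0.000012
c = 2·arcsin(√a) = 0.006971 rad = 0.3994°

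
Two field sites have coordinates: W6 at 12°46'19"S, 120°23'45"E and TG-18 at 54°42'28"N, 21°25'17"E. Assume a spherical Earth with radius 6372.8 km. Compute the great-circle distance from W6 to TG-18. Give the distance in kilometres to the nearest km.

W6: φ = -12.77194°, λ = +120.39583°
TG-18: φ = +54.70778°, λ = +21.42139°
Δφ = 67.4797°,  Δλ = -98.9744°
a = sin²(Δφ/2) + cos φ₁ cos φ₂ sin²(Δλ/2) = 0.634168
c = 2·arcsin(√a) = 1.842462 rad = 105.5653°
d = R·c = 6372.8 × 1.842462 = 11741.6 km

11742 km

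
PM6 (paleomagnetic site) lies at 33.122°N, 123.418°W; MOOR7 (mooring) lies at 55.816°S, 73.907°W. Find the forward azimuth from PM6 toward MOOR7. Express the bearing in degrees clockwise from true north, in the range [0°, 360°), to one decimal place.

154.4°

Δλ = 49.5110°
y = sin Δλ · cos φ₂ = 0.427306
x = cos φ₁ sin φ₂ − sin φ₁ cos φ₂ cos Δλ = -0.892161
θ = atan2(y, x) = 154.4076° → 154.4076° (mod 360°)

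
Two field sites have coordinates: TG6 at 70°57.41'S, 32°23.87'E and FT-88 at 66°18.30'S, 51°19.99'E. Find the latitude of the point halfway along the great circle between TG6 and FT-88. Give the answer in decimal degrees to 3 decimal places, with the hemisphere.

TG6: φ = -70.95683°, λ = +32.39783°
FT-88: φ = -66.30500°, λ = +51.33317°
Bx = cos φ₂ cos Δλ = 0.380121,  By = cos φ₂ sin Δλ = 0.130406
φₘ = atan2(sin φ₁ + sin φ₂, √((cos φ₁ + Bx)² + By²)) = -68.89334°
λₘ = λ₁ + atan2(By, cos φ₁ + Bx) = 42.85726°

68.893°S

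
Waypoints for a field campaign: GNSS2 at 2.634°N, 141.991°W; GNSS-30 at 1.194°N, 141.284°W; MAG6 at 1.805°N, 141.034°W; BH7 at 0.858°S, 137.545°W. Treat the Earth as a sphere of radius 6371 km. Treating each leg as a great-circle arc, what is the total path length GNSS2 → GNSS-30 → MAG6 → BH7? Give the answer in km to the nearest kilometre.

740 km

GNSS2→GNSS-30: c = 0.027995 rad, d = 178.36 km
GNSS-30→MAG6: c = 0.011522 rad, d = 73.40 km
MAG6→BH7: c = 0.076599 rad, d = 488.01 km
Total = 178.36 + 73.40 + 488.01 = 739.78 km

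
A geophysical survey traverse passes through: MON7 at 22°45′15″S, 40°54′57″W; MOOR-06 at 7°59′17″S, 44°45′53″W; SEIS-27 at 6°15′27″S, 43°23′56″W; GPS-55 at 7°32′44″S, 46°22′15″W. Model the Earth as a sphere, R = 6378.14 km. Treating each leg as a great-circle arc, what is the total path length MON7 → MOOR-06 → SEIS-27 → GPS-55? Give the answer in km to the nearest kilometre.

2298 km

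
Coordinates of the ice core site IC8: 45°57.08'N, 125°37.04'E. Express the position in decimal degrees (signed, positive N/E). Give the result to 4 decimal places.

+45.9513°, +125.6173°

lat: 45.9513° N → +45.9513°
lon: 125.6173° E → +125.6173°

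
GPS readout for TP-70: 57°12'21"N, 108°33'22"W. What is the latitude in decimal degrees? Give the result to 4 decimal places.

57° + 12′/60 + 21″/3600 = 57 + 0.20000 + 0.00583 = 57.2058°

57.2058°N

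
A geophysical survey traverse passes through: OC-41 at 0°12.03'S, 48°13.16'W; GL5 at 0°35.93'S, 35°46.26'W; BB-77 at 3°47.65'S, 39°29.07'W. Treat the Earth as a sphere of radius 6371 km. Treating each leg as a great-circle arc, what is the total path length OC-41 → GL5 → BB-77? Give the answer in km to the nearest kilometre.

OC-41: φ = -0.20050°, λ = -48.21933°
GL5: φ = -0.59883°, λ = -35.77100°
BB-77: φ = -3.79417°, λ = -39.48450°
OC-41→GL5: c = 0.217370 rad, d = 1384.86 km
GL5→BB-77: c = 0.085461 rad, d = 544.47 km
Total = 1384.86 + 544.47 = 1929.34 km

1929 km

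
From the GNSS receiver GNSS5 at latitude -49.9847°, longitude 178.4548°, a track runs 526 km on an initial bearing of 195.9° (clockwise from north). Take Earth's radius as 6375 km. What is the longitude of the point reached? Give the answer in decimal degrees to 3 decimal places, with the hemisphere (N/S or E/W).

δ = d/R = 526/6375 = 0.082510 rad
φ₂ = arcsin(sin φ₁ cos δ + cos φ₁ sin δ cos θ)
   = arcsin(-0.76587·0.99660 + 0.64299·0.08242·-0.96174) = -54.51157°
λ₂ = λ₁ + atan2(sin θ sin δ cos φ₁, cos δ − sin φ₁ sin φ₂) = 176.22585°

176.226°E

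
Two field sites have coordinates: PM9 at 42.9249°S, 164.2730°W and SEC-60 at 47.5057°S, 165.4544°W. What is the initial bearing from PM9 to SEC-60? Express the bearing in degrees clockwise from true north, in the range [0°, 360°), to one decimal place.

189.9°

Δλ = -1.1814°
y = sin Δλ · cos φ₂ = -0.013928
x = cos φ₁ sin φ₂ − sin φ₁ cos φ₂ cos Δλ = -0.079963
θ = atan2(y, x) = -170.1195° → 189.8805° (mod 360°)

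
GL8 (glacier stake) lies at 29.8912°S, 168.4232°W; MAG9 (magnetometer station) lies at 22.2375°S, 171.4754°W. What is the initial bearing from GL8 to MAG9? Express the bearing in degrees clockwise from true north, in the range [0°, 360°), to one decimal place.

339.6°

Δλ = -3.0522°
y = sin Δλ · cos φ₂ = -0.049285
x = cos φ₁ sin φ₂ − sin φ₁ cos φ₂ cos Δλ = 0.132531
θ = atan2(y, x) = -20.3991° → 339.6009° (mod 360°)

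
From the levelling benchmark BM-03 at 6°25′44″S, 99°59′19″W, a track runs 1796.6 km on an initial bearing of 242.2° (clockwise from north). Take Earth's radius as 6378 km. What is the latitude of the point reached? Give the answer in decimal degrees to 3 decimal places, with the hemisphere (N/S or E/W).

BM-03: φ = -6.42889°, λ = -99.98861°
δ = d/R = 1796.6/6378 = 0.281687 rad
φ₂ = arcsin(sin φ₁ cos δ + cos φ₁ sin δ cos θ)
   = arcsin(-0.11197·0.96059 + 0.99371·0.27798·-0.46639) = -13.67336°
λ₂ = λ₁ + atan2(sin θ sin δ cos φ₁, cos δ − sin φ₁ sin φ₂) = -114.64756°

13.673°S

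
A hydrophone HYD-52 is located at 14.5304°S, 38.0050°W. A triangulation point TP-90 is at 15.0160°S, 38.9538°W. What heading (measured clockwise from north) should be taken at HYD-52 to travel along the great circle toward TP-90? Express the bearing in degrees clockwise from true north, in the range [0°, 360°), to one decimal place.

Δλ = -0.9488°
y = sin Δλ · cos φ₂ = -0.015993
x = cos φ₁ sin φ₂ − sin φ₁ cos φ₂ cos Δλ = -0.008508
θ = atan2(y, x) = -118.0127° → 241.9873° (mod 360°)

242.0°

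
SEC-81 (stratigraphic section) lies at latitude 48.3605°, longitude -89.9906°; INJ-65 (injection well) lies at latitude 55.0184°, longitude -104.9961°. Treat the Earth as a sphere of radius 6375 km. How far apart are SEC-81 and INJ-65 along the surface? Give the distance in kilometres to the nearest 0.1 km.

1268.6 km

Δφ = 6.6579°,  Δλ = -15.0055°
a = sin²(Δφ/2) + cos φ₁ cos φ₂ sin²(Δλ/2) = 0.009867
c = 2·arcsin(√a) = 0.198990 rad = 11.4013°
d = R·c = 6375 × 0.198990 = 1268.6 km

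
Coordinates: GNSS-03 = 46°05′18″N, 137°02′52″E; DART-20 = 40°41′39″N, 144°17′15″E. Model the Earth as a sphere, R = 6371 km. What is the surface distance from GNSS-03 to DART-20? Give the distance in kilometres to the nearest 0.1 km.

837.2 km

GNSS-03: φ = +46.08833°, λ = +137.04778°
DART-20: φ = +40.69417°, λ = +144.28750°
Δφ = -5.3942°,  Δλ = 7.2397°
a = sin²(Δφ/2) + cos φ₁ cos φ₂ sin²(Δλ/2) = 0.004310
c = 2·arcsin(√a) = 0.131401 rad = 7.5287°
d = R·c = 6371 × 0.131401 = 837.2 km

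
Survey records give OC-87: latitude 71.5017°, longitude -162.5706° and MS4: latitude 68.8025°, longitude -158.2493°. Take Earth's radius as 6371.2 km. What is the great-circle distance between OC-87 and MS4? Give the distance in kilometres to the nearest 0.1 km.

Δφ = -2.6992°,  Δλ = 4.3213°
a = sin²(Δφ/2) + cos φ₁ cos φ₂ sin²(Δλ/2) = 0.000718
c = 2·arcsin(√a) = 0.053590 rad = 3.0705°
d = R·c = 6371.2 × 0.053590 = 341.4 km

341.4 km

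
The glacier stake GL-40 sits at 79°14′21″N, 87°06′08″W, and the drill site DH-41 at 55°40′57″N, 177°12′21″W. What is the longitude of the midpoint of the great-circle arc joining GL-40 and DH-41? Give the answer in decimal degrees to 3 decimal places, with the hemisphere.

158.872°W

GL-40: φ = +79.23917°, λ = -87.10222°
DH-41: φ = +55.68250°, λ = -177.20583°
Bx = cos φ₂ cos Δλ = -0.001020,  By = cos φ₂ sin Δλ = -0.563777
φₘ = atan2(sin φ₁ + sin φ₂, √((cos φ₁ + Bx)² + By²)) = 71.82808°
λₘ = λ₁ + atan2(By, cos φ₁ + Bx) = -158.87199°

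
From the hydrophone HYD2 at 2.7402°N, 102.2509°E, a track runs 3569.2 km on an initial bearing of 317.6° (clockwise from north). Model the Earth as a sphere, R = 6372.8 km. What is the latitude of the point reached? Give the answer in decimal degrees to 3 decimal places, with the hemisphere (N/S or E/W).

25.617°N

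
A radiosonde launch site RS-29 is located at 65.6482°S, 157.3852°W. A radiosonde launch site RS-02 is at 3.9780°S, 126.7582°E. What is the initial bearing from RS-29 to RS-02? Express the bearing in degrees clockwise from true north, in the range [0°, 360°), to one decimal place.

281.3°

Δλ = -75.8566°
y = sin Δλ · cos φ₂ = -0.967351
x = cos φ₁ sin φ₂ − sin φ₁ cos φ₂ cos Δλ = 0.193468
θ = atan2(y, x) = -78.6902° → 281.3098° (mod 360°)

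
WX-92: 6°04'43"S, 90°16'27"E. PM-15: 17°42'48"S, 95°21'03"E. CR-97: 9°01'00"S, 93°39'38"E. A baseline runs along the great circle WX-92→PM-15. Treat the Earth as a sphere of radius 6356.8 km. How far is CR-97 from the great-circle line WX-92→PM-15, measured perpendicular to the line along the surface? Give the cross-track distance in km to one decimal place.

216.4 km

WX-92: φ = -6.07861°, λ = +90.27417°
PM-15: φ = -17.71333°, λ = +95.35083°
CR-97: φ = -9.01667°, λ = +93.66056°
δ₁₃ = central angle WX-92→CR-97 = 0.077857 rad  (haversine)
θ₁₃ = bearing WX-92→CR-97 = 131.403°,  θ₁₂ = bearing WX-92→PM-15 = 157.356°
dₓₜ = R·arcsin(sin δ₁₃ · sin(θ₁₃ − θ₁₂)) = 6356.8·arcsin(0.07778·sin(-25.953°)) = -216.417 km
|dₓₜ| = 216.417 km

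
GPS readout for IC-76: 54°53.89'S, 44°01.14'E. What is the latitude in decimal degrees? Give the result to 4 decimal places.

54.8982°S

54° + 53.89′/60 = 54 + 0.89817 = 54.8982°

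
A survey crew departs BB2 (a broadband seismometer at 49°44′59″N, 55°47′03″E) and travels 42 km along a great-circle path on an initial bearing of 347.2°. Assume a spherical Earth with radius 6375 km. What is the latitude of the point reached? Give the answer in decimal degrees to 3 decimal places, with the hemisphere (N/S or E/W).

50.118°N

BB2: φ = +49.74972°, λ = +55.78417°
δ = d/R = 42/6375 = 0.006588 rad
φ₂ = arcsin(sin φ₁ cos δ + cos φ₁ sin δ cos θ)
   = arcsin(0.76323·0.99998 + 0.64613·0.00659·0.97515) = 50.11775°
λ₂ = λ₁ + atan2(sin θ sin δ cos φ₁, cos δ − sin φ₁ sin φ₂) = 55.65374°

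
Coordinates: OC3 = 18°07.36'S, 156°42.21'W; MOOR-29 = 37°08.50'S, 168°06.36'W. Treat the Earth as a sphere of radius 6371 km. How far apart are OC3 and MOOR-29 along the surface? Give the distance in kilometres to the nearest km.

2390 km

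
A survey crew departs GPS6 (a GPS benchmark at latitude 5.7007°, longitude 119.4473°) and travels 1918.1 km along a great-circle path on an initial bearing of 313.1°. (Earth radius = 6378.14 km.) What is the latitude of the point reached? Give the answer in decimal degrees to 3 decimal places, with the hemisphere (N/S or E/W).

17.234°N

δ = d/R = 1918.1/6378.14 = 0.300730 rad
φ₂ = arcsin(sin φ₁ cos δ + cos φ₁ sin δ cos θ)
   = arcsin(0.09933·0.95512 + 0.99505·0.29622·0.68327) = 17.23376°
λ₂ = λ₁ + atan2(sin θ sin δ cos φ₁, cos δ − sin φ₁ sin φ₂) = 106.35891°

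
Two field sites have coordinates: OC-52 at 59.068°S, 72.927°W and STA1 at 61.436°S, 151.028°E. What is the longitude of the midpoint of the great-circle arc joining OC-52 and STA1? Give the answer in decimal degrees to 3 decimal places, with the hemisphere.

135.829°W

Bx = cos φ₂ cos Δλ = -0.344206,  By = cos φ₂ sin Δλ = -0.331874
φₘ = atan2(sin φ₁ + sin φ₂, √((cos φ₁ + Bx)² + By²)) = -77.88053°
λₘ = λ₁ + atan2(By, cos φ₁ + Bx) = -135.82891°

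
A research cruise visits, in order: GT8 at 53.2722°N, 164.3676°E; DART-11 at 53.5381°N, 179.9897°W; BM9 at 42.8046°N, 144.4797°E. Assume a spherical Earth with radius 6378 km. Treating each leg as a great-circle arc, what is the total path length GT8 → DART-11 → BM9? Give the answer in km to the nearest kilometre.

3894 km

GT8→DART-11: c = 0.162498 rad, d = 1036.41 km
DART-11→BM9: c = 0.447988 rad, d = 2857.27 km
Total = 1036.41 + 2857.27 = 3893.68 km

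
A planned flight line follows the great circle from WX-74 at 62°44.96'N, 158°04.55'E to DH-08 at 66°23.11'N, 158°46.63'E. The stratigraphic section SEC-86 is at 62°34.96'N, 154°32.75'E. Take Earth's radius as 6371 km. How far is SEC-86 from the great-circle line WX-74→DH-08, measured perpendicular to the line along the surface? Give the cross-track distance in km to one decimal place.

WX-74: φ = +62.74933°, λ = +158.07583°
DH-08: φ = +66.38517°, λ = +158.77717°
SEC-86: φ = +62.58267°, λ = +154.54583°
δ₁₃ = central angle WX-74→SEC-86 = 0.028435 rad  (haversine)
θ₁₃ = bearing WX-74→SEC-86 = 265.699°,  θ₁₂ = bearing WX-74→DH-08 = 4.420°
dₓₜ = R·arcsin(sin δ₁₃ · sin(θ₁₃ − θ₁₂)) = 6371·arcsin(0.02843·sin(261.280°)) = -179.068 km
|dₓₜ| = 179.068 km

179.1 km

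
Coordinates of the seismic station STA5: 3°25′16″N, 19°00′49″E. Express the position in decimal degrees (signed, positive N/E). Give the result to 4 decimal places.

lat: 3.4211° N → +3.4211°
lon: 19.0136° E → +19.0136°

+3.4211°, +19.0136°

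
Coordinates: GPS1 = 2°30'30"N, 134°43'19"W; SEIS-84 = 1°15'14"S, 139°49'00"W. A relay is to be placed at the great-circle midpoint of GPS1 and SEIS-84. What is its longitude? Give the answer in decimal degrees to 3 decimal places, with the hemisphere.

GPS1: φ = +2.50833°, λ = -134.72194°
SEIS-84: φ = -1.25389°, λ = -139.81667°
Bx = cos φ₂ cos Δλ = 0.995811,  By = cos φ₂ sin Δλ = -0.088781
φₘ = atan2(sin φ₁ + sin φ₂, √((cos φ₁ + Bx)² + By²)) = 0.62784°
λₘ = λ₁ + atan2(By, cos φ₁ + Bx) = -137.27022°

137.270°W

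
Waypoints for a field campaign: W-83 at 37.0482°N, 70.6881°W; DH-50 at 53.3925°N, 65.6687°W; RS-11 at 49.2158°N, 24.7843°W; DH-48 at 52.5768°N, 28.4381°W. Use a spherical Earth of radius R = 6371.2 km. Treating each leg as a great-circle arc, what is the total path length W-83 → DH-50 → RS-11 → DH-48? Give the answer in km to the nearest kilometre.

5151 km

W-83→DH-50: c = 0.291678 rad, d = 1858.34 km
DH-50→RS-11: c = 0.445695 rad, d = 2839.61 km
RS-11→DH-48: c = 0.071105 rad, d = 453.03 km
Total = 1858.34 + 2839.61 + 453.03 = 5150.97 km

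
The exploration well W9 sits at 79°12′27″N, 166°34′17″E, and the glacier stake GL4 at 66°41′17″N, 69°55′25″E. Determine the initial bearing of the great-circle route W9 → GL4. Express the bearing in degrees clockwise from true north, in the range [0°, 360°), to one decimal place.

W9: φ = +79.20750°, λ = +166.57139°
GL4: φ = +66.68806°, λ = +69.92361°
Δλ = -96.6478°
y = sin Δλ · cos φ₂ = -0.393076
x = cos φ₁ sin φ₂ − sin φ₁ cos φ₂ cos Δλ = 0.216968
θ = atan2(y, x) = -61.1024° → 298.8976° (mod 360°)

298.9°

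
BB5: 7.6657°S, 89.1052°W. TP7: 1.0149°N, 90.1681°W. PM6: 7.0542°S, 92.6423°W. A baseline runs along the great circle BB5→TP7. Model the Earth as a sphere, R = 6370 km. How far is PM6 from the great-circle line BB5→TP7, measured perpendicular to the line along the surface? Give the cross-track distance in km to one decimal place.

δ₁₃ = central angle BB5→PM6 = 0.062148 rad  (haversine)
θ₁₃ = bearing BB5→PM6 = 279.659°,  θ₁₂ = bearing BB5→TP7 = 352.993°
dₓₜ = R·arcsin(sin δ₁₃ · sin(θ₁₃ − θ₁₂)) = 6370·arcsin(0.06211·sin(-73.334°)) = -379.235 km
|dₓₜ| = 379.235 km

379.2 km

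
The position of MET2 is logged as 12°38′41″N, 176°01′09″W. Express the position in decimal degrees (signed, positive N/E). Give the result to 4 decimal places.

+12.6447°, -176.0192°

lat: 12.6447° N → +12.6447°
lon: 176.0192° W → -176.0192°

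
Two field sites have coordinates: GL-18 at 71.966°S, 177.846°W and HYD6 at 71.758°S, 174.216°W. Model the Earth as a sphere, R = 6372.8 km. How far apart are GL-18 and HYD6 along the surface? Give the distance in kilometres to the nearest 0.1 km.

127.8 km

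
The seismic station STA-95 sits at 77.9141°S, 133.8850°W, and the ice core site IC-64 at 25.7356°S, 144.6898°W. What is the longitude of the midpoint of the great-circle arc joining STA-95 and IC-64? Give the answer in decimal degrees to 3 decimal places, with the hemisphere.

142.658°W

Bx = cos φ₂ cos Δλ = 0.884837,  By = cos φ₂ sin Δλ = -0.168869
φₘ = atan2(sin φ₁ + sin φ₂, √((cos φ₁ + Bx)² + By²)) = -51.90056°
λₘ = λ₁ + atan2(By, cos φ₁ + Bx) = -142.65816°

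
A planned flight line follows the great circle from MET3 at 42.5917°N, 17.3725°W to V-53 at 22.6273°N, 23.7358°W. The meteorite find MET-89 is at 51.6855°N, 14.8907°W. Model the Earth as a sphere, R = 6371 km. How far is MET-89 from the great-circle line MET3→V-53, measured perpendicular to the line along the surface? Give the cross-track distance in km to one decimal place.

δ₁₃ = central angle MET3→MET-89 = 0.161403 rad  (haversine)
θ₁₃ = bearing MET3→MET-89 = 9.617°,  θ₁₂ = bearing MET3→V-53 = 196.859°
dₓₜ = R·arcsin(sin δ₁₃ · sin(θ₁₃ − θ₁₂)) = 6371·arcsin(0.16070·sin(-187.242°)) = 129.075 km
|dₓₜ| = 129.075 km

129.1 km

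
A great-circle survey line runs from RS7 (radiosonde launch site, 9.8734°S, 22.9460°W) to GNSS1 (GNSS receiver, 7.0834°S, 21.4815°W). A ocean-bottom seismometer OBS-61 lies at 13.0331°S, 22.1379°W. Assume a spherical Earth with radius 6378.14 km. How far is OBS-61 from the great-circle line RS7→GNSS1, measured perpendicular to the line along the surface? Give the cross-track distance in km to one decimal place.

240.4 km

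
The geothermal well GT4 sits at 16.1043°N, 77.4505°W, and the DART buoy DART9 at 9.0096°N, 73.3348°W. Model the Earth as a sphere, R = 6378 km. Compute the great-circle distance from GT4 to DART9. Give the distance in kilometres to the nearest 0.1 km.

Δφ = -7.0947°,  Δλ = 4.1157°
a = sin²(Δφ/2) + cos φ₁ cos φ₂ sin²(Δλ/2) = 0.005052
c = 2·arcsin(√a) = 0.142273 rad = 8.1516°
d = R·c = 6378 × 0.142273 = 907.4 km

907.4 km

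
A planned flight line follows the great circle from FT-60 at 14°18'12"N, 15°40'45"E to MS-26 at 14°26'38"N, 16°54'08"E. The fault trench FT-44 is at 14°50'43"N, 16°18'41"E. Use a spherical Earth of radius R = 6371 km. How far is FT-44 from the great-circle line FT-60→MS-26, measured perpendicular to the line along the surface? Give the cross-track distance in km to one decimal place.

51.7 km

FT-60: φ = +14.30333°, λ = +15.67917°
MS-26: φ = +14.44389°, λ = +16.90222°
FT-44: φ = +14.84528°, λ = +16.31139°
δ₁₃ = central angle FT-60→FT-44 = 0.014266 rad  (haversine)
θ₁₃ = bearing FT-60→FT-44 = 48.389°,  θ₁₂ = bearing FT-60→MS-26 = 83.083°
dₓₜ = R·arcsin(sin δ₁₃ · sin(θ₁₃ − θ₁₂)) = 6371·arcsin(0.01427·sin(-34.693°)) = -51.731 km
|dₓₜ| = 51.731 km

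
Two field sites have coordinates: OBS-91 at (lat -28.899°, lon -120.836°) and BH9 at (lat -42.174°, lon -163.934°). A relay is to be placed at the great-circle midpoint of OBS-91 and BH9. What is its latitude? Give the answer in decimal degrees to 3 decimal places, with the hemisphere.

37.507°S

Bx = cos φ₂ cos Δλ = 0.541148,  By = cos φ₂ sin Δλ = -0.506362
φₘ = atan2(sin φ₁ + sin φ₂, √((cos φ₁ + Bx)² + By²)) = -37.50684°
λₘ = λ₁ + atan2(By, cos φ₁ + Bx) = -140.50509°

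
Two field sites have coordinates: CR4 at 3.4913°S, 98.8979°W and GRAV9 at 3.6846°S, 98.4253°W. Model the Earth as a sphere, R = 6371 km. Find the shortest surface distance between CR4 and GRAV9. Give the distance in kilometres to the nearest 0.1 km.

56.7 km

Δφ = -0.1933°,  Δλ = 0.4726°
a = sin²(Δφ/2) + cos φ₁ cos φ₂ sin²(Δλ/2) = 0.000020
c = 2·arcsin(√a) = 0.008897 rad = 0.5097°
d = R·c = 6371 × 0.008897 = 56.7 km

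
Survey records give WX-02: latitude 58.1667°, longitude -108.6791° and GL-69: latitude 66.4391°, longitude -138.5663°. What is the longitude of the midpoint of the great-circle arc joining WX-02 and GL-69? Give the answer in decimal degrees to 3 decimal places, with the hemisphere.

Bx = cos φ₂ cos Δλ = 0.346564,  By = cos φ₂ sin Δλ = -0.199180
φₘ = atan2(sin φ₁ + sin φ₂, √((cos φ₁ + Bx)² + By²)) = 63.09056°
λₘ = λ₁ + atan2(By, cos φ₁ + Bx) = -121.51705°

121.517°W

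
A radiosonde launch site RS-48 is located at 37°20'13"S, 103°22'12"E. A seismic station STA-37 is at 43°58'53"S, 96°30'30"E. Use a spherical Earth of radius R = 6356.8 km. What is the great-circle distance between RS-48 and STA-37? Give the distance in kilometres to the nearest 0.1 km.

935.7 km

RS-48: φ = -37.33694°, λ = +103.37000°
STA-37: φ = -43.98139°, λ = +96.50833°
Δφ = -6.6444°,  Δλ = -6.8617°
a = sin²(Δφ/2) + cos φ₁ cos φ₂ sin²(Δλ/2) = 0.005407
c = 2·arcsin(√a) = 0.147201 rad = 8.4340°
d = R·c = 6356.8 × 0.147201 = 935.7 km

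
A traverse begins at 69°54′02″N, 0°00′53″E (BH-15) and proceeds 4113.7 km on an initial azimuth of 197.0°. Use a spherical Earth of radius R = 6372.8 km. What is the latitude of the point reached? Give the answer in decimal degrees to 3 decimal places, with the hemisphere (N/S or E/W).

33.534°N

BH-15: φ = +69.90056°, λ = +0.01472°
δ = d/R = 4113.7/6372.8 = 0.645509 rad
φ₂ = arcsin(sin φ₁ cos δ + cos φ₁ sin δ cos θ)
   = arcsin(0.93910·0.79879 + 0.34365·0.60161·-0.95630) = 33.53435°
λ₂ = λ₁ + atan2(sin θ sin δ cos φ₁, cos δ − sin φ₁ sin φ₂) = -12.16710°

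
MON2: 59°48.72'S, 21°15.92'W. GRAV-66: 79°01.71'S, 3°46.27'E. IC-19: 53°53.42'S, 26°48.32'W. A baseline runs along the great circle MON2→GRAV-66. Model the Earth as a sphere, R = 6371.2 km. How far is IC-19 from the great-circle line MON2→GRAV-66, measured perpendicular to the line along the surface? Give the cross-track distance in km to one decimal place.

MON2: φ = -59.81200°, λ = -21.26533°
GRAV-66: φ = -79.02850°, λ = +3.77117°
IC-19: φ = -53.89033°, λ = -26.80533°
δ₁₃ = central angle MON2→IC-19 = 0.115999 rad  (haversine)
θ₁₃ = bearing MON2→IC-19 = 330.556°,  θ₁₂ = bearing MON2→GRAV-66 = 166.844°
dₓₜ = R·arcsin(sin δ₁₃ · sin(θ₁₃ − θ₁₂)) = 6371.2·arcsin(0.11574·sin(163.711°)) = 206.859 km
|dₓₜ| = 206.859 km

206.9 km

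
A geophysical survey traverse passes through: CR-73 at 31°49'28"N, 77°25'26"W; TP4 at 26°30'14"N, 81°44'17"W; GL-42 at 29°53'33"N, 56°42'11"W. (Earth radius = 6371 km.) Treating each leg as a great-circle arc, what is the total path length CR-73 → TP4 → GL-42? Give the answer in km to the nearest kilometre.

CR-73: φ = +31.82444°, λ = -77.42389°
TP4: φ = +26.50389°, λ = -81.73806°
GL-42: φ = +29.89250°, λ = -56.70306°
CR-73→TP4: c = 0.113754 rad, d = 724.72 km
TP4→GL-42: c = 0.388811 rad, d = 2477.12 km
Total = 724.72 + 2477.12 = 3201.84 km

3202 km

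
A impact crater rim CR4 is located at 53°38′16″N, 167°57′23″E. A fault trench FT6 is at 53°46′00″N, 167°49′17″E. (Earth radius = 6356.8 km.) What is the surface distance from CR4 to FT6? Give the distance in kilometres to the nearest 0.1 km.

16.8 km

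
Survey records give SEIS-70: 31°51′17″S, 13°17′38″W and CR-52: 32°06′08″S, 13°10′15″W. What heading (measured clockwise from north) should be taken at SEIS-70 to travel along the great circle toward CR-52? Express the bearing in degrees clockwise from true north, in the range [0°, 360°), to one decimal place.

157.2°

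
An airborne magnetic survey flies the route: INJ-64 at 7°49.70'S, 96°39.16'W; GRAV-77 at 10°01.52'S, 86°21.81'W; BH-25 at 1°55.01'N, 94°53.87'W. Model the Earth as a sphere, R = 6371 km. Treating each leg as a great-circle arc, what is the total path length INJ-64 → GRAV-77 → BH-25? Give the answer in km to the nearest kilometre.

INJ-64: φ = -7.82833°, λ = -96.65267°
GRAV-77: φ = -10.02533°, λ = -86.36350°
BH-25: φ = +1.91683°, λ = -94.89783°
INJ-64→GRAV-77: c = 0.181484 rad, d = 1156.24 km
GRAV-77→BH-25: c = 0.255808 rad, d = 1629.75 km
Total = 1156.24 + 1629.75 = 2785.99 km

2786 km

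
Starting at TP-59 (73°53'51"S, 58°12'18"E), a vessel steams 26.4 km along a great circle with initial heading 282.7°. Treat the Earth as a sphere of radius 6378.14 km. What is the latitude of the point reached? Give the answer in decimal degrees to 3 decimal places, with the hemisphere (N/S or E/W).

TP-59: φ = -73.89750°, λ = +58.20500°
δ = d/R = 26.4/6378.14 = 0.004139 rad
φ₂ = arcsin(sin φ₁ cos δ + cos φ₁ sin δ cos θ)
   = arcsin(-0.96077·0.99999 + 0.27736·0.00414·0.21985) = -73.84375°
λ₂ = λ₁ + atan2(sin θ sin δ cos φ₁, cos δ − sin φ₁ sin φ₂) = 57.37354°

73.844°S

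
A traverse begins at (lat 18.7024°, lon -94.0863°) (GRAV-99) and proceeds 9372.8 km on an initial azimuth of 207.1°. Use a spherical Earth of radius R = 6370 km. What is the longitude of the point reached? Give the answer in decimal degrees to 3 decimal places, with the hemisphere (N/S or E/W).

δ = d/R = 9372.8/6370 = 1.471397 rad
φ₂ = arcsin(sin φ₁ cos δ + cos φ₁ sin δ cos θ)
   = arcsin(0.32065·0.09924 + 0.94720·0.99506·-0.89021) = -53.82564°
λ₂ = λ₁ + atan2(sin θ sin δ cos φ₁, cos δ − sin φ₁ sin φ₂) = -144.25919°

144.259°W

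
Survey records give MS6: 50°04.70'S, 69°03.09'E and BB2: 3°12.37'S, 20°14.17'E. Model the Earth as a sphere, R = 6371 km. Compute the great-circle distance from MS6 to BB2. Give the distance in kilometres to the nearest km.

6928 km

MS6: φ = -50.07833°, λ = +69.05150°
BB2: φ = -3.20617°, λ = +20.23617°
Δφ = 46.8722°,  Δλ = -48.8153°
a = sin²(Δφ/2) + cos φ₁ cos φ₂ sin²(Δλ/2) = 0.267595
c = 2·arcsin(√a) = 1.087377 rad = 62.3021°
d = R·c = 6371 × 1.087377 = 6927.7 km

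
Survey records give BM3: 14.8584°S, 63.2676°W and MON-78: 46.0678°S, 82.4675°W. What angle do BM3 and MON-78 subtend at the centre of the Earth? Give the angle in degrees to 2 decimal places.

35.12°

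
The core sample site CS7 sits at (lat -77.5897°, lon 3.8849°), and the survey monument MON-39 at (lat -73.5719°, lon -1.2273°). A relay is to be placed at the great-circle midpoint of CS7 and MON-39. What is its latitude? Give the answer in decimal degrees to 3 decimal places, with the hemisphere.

Bx = cos φ₂ cos Δλ = 0.281687,  By = cos φ₂ sin Δλ = -0.025200
φₘ = atan2(sin φ₁ + sin φ₂, √((cos φ₁ + Bx)² + By²)) = -75.59429°
λₘ = λ₁ + atan2(By, cos φ₁ + Bx) = 0.97986°

75.594°S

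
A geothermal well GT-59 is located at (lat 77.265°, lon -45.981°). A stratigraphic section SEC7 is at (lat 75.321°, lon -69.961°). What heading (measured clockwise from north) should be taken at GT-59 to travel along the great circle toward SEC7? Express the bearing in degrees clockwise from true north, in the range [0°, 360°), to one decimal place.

263.0°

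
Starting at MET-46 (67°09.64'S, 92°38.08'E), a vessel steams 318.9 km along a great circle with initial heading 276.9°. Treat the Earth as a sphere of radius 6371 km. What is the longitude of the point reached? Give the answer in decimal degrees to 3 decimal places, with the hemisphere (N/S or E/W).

85.435°E

MET-46: φ = -67.16067°, λ = +92.63467°
δ = d/R = 318.9/6371 = 0.050055 rad
φ₂ = arcsin(sin φ₁ cos δ + cos φ₁ sin δ cos θ)
   = arcsin(-0.92160·0.99875 + 0.38815·0.05003·0.12014) = -66.65125°
λ₂ = λ₁ + atan2(sin θ sin δ cos φ₁, cos δ − sin φ₁ sin φ₂) = 85.43485°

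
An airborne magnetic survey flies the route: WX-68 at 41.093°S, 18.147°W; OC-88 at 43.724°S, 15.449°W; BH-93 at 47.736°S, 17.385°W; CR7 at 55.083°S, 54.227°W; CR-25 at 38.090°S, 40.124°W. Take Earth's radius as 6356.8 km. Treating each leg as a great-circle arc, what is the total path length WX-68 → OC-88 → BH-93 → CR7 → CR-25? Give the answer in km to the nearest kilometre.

WX-68→OC-88: c = 0.057590 rad, d = 366.09 km
OC-88→BH-93: c = 0.073882 rad, d = 469.65 km
BH-93→CR7: c = 0.415510 rad, d = 2641.32 km
CR7→CR-25: c = 0.339977 rad, d = 2161.17 km
Total = 366.09 + 469.65 + 2641.32 + 2161.17 = 5638.22 km

5638 km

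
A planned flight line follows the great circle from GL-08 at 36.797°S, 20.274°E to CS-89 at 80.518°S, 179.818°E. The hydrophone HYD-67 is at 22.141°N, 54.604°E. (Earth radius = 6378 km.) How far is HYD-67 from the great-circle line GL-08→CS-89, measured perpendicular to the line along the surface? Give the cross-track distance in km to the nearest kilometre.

δ₁₃ = central angle GL-08→HYD-67 = 1.173680 rad  (haversine)
θ₁₃ = bearing GL-08→HYD-67 = 34.503°,  θ₁₂ = bearing GL-08→CS-89 = 176.266°
dₓₜ = R·arcsin(sin δ₁₃ · sin(θ₁₃ − θ₁₂)) = 6378·arcsin(0.92218·sin(-141.763°)) = -3874.119 km
|dₓₜ| = 3874.119 km

3874 km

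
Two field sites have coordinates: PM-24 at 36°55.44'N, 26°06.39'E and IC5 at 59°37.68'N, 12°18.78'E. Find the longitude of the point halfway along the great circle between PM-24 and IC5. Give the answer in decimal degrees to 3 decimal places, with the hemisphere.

PM-24: φ = +36.92400°, λ = +26.10650°
IC5: φ = +59.62800°, λ = +12.31300°
Bx = cos φ₂ cos Δλ = 0.491031,  By = cos φ₂ sin Δλ = -0.120550
φₘ = atan2(sin φ₁ + sin φ₂, √((cos φ₁ + Bx)² + By²)) = 48.47206°
λₘ = λ₁ + atan2(By, cos φ₁ + Bx) = 20.76966°

20.770°E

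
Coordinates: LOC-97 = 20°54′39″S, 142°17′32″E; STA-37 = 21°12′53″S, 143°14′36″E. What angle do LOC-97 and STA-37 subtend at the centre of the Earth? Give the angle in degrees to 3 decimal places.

0.938°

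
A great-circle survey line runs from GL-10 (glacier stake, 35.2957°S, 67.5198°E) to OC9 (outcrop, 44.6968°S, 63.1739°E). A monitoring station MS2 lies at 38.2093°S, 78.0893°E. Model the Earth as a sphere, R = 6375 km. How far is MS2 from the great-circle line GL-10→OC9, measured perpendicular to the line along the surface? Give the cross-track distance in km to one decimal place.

993.3 km

δ₁₃ = central angle GL-10→MS2 = 0.156196 rad  (haversine)
θ₁₃ = bearing GL-10→MS2 = 112.103°,  θ₁₂ = bearing GL-10→OC9 = 198.128°
dₓₜ = R·arcsin(sin δ₁₃ · sin(θ₁₃ − θ₁₂)) = 6375·arcsin(0.15556·sin(-86.026°)) = -993.337 km
|dₓₜ| = 993.337 km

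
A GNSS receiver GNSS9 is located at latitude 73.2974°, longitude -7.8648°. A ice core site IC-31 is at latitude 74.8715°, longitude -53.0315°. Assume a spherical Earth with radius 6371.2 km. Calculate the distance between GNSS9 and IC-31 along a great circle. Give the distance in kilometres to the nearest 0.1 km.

1354.1 km

Δφ = 1.5741°,  Δλ = -45.1667°
a = sin²(Δφ/2) + cos φ₁ cos φ₂ sin²(Δλ/2) = 0.011251
c = 2·arcsin(√a) = 0.212538 rad = 12.1775°
d = R·c = 6371.2 × 0.212538 = 1354.1 km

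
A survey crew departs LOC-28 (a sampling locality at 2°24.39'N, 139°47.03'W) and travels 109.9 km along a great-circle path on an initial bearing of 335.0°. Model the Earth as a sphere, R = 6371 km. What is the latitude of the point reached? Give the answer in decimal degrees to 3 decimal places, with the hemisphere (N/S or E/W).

LOC-28: φ = +2.40650°, λ = -139.78383°
δ = d/R = 109.9/6371 = 0.017250 rad
φ₂ = arcsin(sin φ₁ cos δ + cos φ₁ sin δ cos θ)
   = arcsin(0.04199·0.99985 + 0.99912·0.01725·0.90631) = 3.30218°
λ₂ = λ₁ + atan2(sin θ sin δ cos φ₁, cos δ − sin φ₁ sin φ₂) = -140.20221°

3.302°N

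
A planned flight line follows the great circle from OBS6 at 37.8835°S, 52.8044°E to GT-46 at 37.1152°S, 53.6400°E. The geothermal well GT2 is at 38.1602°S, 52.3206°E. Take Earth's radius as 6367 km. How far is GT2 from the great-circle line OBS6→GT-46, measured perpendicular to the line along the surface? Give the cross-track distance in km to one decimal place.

11.6 km

δ₁₃ = central angle OBS6→GT2 = 0.008220 rad  (haversine)
θ₁₃ = bearing OBS6→GT2 = 233.871°,  θ₁₂ = bearing OBS6→GT-46 = 41.045°
dₓₜ = R·arcsin(sin δ₁₃ · sin(θ₁₃ − θ₁₂)) = 6367·arcsin(0.00822·sin(192.827°)) = -11.619 km
|dₓₜ| = 11.619 km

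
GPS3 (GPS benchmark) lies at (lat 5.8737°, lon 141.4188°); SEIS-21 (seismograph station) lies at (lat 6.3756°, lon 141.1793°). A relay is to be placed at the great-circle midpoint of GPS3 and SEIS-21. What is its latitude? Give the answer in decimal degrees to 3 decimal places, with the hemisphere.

Bx = cos φ₂ cos Δλ = 0.993807,  By = cos φ₂ sin Δλ = -0.004154
φₘ = atan2(sin φ₁ + sin φ₂, √((cos φ₁ + Bx)² + By²)) = 6.12466°
λₘ = λ₁ + atan2(By, cos φ₁ + Bx) = 141.29911°

6.125°N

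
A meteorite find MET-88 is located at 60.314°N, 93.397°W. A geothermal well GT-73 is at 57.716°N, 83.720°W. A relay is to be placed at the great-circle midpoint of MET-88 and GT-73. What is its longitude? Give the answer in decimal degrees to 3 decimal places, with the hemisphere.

Bx = cos φ₂ cos Δλ = 0.526516,  By = cos φ₂ sin Δλ = 0.089782
φₘ = atan2(sin φ₁ + sin φ₂, √((cos φ₁ + Bx)² + By²)) = 59.10507°
λₘ = λ₁ + atan2(By, cos φ₁ + Bx) = -88.37536°

88.375°W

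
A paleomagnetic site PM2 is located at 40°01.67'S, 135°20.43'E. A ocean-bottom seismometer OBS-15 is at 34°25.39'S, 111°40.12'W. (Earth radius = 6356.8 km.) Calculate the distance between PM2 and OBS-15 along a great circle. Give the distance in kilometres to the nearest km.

PM2: φ = -40.02783°, λ = +135.34050°
OBS-15: φ = -34.42317°, λ = -111.66867°
Δφ = 5.6047°,  Δλ = 112.9908°
a = sin²(Δφ/2) + cos φ₁ cos φ₂ sin²(Δλ/2) = 0.441565
c = 2·arcsin(√a) = 1.453659 rad = 83.2885°
d = R·c = 6356.8 × 1.453659 = 9240.6 km

9241 km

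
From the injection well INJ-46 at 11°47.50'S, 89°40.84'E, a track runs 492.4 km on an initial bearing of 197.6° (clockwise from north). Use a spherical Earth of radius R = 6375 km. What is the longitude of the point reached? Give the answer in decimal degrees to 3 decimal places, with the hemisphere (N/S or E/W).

88.290°E

INJ-46: φ = -11.79167°, λ = +89.68067°
δ = d/R = 492.4/6375 = 0.077239 rad
φ₂ = arcsin(sin φ₁ cos δ + cos φ₁ sin δ cos θ)
   = arcsin(-0.20435·0.99702 + 0.97890·0.07716·-0.95319) = -16.00628°
λ₂ = λ₁ + atan2(sin θ sin δ cos φ₁, cos δ − sin φ₁ sin φ₂) = 88.28981°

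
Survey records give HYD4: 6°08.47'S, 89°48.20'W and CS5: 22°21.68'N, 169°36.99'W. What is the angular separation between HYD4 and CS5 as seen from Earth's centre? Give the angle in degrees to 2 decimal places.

HYD4: φ = -6.14117°, λ = -89.80333°
CS5: φ = +22.36133°, λ = -169.61650°
Δφ = 28.5025°,  Δλ = -79.8132°
a = sin²(Δφ/2) + cos φ₁ cos φ₂ sin²(Δλ/2) = 0.439039
c = 2·arcsin(√a) = 1.448571 rad = 82.9970°

83.00°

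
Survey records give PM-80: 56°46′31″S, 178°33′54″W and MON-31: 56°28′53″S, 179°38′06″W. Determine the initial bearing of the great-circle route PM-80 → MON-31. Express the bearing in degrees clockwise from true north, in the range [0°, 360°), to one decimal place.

296.1°

PM-80: φ = -56.77528°, λ = -178.56500°
MON-31: φ = -56.48139°, λ = -179.63500°
Δλ = -1.0700°
y = sin Δλ · cos φ₂ = -0.010312
x = cos φ₁ sin φ₂ − sin φ₁ cos φ₂ cos Δλ = 0.005049
θ = atan2(y, x) = -63.9134° → 296.0866° (mod 360°)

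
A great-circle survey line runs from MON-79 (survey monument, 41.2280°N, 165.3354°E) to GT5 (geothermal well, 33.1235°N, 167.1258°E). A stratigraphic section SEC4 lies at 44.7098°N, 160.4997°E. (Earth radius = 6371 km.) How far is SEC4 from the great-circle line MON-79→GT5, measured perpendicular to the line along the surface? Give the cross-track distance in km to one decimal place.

δ₁₃ = central angle MON-79→SEC4 = 0.086611 rad  (haversine)
θ₁₃ = bearing MON-79→SEC4 = 316.166°,  θ₁₂ = bearing MON-79→GT5 = 169.466°
dₓₜ = R·arcsin(sin δ₁₃ · sin(θ₁₃ − θ₁₂)) = 6371·arcsin(0.08650·sin(146.700°)) = 302.683 km
|dₓₜ| = 302.683 km

302.7 km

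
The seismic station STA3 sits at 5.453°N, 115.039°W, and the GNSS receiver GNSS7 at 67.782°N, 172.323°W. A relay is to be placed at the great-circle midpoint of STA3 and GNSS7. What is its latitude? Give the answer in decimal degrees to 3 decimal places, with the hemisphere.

Bx = cos φ₂ cos Δλ = 0.204371,  By = cos φ₂ sin Δλ = -0.318145
φₘ = atan2(sin φ₁ + sin φ₂, √((cos φ₁ + Bx)² + By²)) = 39.43194°
λₘ = λ₁ + atan2(By, cos φ₁ + Bx) = -129.88952°

39.432°N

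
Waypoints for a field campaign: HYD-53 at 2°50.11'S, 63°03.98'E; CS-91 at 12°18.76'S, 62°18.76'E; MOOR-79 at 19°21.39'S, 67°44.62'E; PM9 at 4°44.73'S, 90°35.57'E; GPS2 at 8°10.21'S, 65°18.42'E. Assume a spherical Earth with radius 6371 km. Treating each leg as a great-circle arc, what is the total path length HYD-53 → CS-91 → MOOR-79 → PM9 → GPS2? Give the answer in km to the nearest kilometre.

7813 km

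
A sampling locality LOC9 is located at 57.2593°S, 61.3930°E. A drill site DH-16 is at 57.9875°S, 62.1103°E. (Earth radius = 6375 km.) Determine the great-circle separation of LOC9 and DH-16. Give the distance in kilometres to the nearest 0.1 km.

Δφ = -0.7282°,  Δλ = 0.7173°
a = sin²(Δφ/2) + cos φ₁ cos φ₂ sin²(Δλ/2) = 0.000052
c = 2·arcsin(√a) = 0.014369 rad = 0.8233°
d = R·c = 6375 × 0.014369 = 91.6 km

91.6 km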